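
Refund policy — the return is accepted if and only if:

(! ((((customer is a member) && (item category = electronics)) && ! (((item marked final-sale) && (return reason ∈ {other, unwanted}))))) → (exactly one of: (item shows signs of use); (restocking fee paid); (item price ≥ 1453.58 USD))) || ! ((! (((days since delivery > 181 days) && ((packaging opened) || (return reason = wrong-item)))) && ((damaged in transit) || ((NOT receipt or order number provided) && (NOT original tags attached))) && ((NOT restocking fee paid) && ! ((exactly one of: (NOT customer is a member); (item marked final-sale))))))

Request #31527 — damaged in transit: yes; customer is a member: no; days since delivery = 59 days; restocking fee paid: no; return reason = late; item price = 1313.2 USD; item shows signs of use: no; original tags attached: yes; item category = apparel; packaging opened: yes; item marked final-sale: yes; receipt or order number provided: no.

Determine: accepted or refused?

Refused

Atomic conditions:
  customer is a member: no → false
  item category = electronics: apparel == electronics is false
  item marked final-sale: yes → true
  return reason ∈ {other, unwanted}: late is not in the set → false
  item shows signs of use: no → false
  restocking fee paid: no → false
  item price ≥ 1453.58 USD: 1313.2 ≥ 1453.58 is false
  days since delivery > 181 days: 59 > 181 is false
  packaging opened: yes → true
  return reason = wrong-item: late == wrong-item is false
  damaged in transit: yes → true
  NOT receipt or order number provided: no → true
  NOT original tags attached: yes → false
  NOT restocking fee paid: no → true
  NOT customer is a member: no → true
Combine:
[1.1.1.1] false AND false = false
[1.1.1.2.1] true AND false = false
[1.1.1.2] NOT false = true
[1.1.1] false AND true = false
[1.1] NOT false = true
[1.2] exactly-one(false, false, false) = false
[1] true → false = false
[2.1.1.1.2] true OR false = true
[2.1.1.1] false AND true = false
[2.1.1] NOT false = true
[2.1.2.2] true AND false = false
[2.1.2] true OR false = true
[2.1.3.2.1] exactly-one(true, true) = false
[2.1.3.2] NOT false = true
[2.1.3] true AND true = true
[2.1] true AND true AND true = true
[2] NOT true = false
[root] false OR false = false
Overall: false → refused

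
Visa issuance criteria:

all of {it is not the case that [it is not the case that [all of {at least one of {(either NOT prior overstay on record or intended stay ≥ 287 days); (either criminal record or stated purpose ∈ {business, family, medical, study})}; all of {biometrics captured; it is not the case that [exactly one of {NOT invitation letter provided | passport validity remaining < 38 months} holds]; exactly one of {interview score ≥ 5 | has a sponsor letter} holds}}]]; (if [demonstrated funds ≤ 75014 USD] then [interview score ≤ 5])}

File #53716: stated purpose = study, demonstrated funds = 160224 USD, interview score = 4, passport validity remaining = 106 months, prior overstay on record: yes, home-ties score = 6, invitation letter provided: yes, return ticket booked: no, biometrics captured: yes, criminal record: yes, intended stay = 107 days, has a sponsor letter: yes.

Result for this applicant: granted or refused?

Atomic conditions:
  NOT prior overstay on record: yes → false
  intended stay ≥ 287 days: 107 ≥ 287 is false
  criminal record: yes → true
  stated purpose ∈ {business, family, medical, study}: study is in the set → true
  biometrics captured: yes → true
  NOT invitation letter provided: yes → false
  passport validity remaining < 38 months: 106 < 38 is false
  interview score ≥ 5: 4 ≥ 5 is false
  has a sponsor letter: yes → true
  demonstrated funds ≤ 75014 USD: 160224 ≤ 75014 is false
  interview score ≤ 5: 4 ≤ 5 is true
Combine:
[1.1.1.1.1] false OR false = false
[1.1.1.1.2] true OR true = true
[1.1.1.1] false OR true = true
[1.1.1.2.2.1] exactly-one(false, false) = false
[1.1.1.2.2] NOT false = true
[1.1.1.2.3] exactly-one(false, true) = true
[1.1.1.2] true AND true AND true = true
[1.1.1] true AND true = true
[1.1] NOT true = false
[1] NOT false = true
[2] false → true (antecedent false ⇒ implication holds) = true
[root] true AND true = true
Overall: true → granted

Granted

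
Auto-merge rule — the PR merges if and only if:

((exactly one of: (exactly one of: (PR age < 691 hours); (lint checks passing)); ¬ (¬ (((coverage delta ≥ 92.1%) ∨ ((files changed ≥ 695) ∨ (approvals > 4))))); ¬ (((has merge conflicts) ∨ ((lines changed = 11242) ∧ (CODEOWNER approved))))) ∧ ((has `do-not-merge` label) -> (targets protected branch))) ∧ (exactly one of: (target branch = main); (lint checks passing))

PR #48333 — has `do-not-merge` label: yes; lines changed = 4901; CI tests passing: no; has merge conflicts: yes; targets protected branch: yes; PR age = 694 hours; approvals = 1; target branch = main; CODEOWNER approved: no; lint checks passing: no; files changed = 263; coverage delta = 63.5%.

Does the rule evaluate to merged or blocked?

Blocked

Atomic conditions:
  PR age < 691 hours: 694 < 691 is false
  lint checks passing: no → false
  coverage delta ≥ 92.1%: 63.5 ≥ 92.1 is false
  files changed ≥ 695: 263 ≥ 695 is false
  approvals > 4: 1 > 4 is false
  has merge conflicts: yes → true
  lines changed = 11242: 4901 == 11242 is false
  CODEOWNER approved: no → false
  has `do-not-merge` label: yes → true
  targets protected branch: yes → true
  target branch = main: main == main is true
Combine:
[1.1.1] exactly-one(false, false) = false
[1.1.2.1.1.2] false OR false = false
[1.1.2.1.1] false OR false = false
[1.1.2.1] NOT false = true
[1.1.2] NOT true = false
[1.1.3.1.2] false AND false = false
[1.1.3.1] true OR false = true
[1.1.3] NOT true = false
[1.1] exactly-one(false, false, false) = false
[1.2] true → true = true
[1] false AND true = false
[2] exactly-one(true, false) = true
[root] false AND true = false
Overall: false → blocked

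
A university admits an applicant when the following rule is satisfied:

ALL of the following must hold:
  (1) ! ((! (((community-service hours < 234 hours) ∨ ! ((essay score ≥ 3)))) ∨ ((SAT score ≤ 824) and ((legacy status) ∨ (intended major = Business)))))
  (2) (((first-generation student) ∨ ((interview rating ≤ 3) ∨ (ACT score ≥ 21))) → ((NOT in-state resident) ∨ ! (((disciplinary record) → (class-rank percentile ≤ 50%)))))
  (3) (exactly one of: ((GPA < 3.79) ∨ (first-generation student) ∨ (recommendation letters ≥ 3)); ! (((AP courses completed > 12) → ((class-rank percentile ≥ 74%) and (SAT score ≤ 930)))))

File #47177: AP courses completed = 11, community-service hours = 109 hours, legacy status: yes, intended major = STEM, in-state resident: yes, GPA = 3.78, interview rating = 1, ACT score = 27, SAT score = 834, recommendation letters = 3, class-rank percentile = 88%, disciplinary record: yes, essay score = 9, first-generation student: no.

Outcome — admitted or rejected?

Atomic conditions:
  community-service hours < 234 hours: 109 < 234 is true
  essay score ≥ 3: 9 ≥ 3 is true
  SAT score ≤ 824: 834 ≤ 824 is false
  legacy status: yes → true
  intended major = Business: STEM == Business is false
  first-generation student: no → false
  interview rating ≤ 3: 1 ≤ 3 is true
  ACT score ≥ 21: 27 ≥ 21 is true
  NOT in-state resident: yes → false
  disciplinary record: yes → true
  class-rank percentile ≤ 50%: 88 ≤ 50 is false
  GPA < 3.79: 3.78 < 3.79 is true
  recommendation letters ≥ 3: 3 ≥ 3 is true
  AP courses completed > 12: 11 > 12 is false
  class-rank percentile ≥ 74%: 88 ≥ 74 is true
  SAT score ≤ 930: 834 ≤ 930 is true
Combine:
[1.1.1.1.2] NOT true = false
[1.1.1.1] true OR false = true
[1.1.1] NOT true = false
[1.1.2.2] true OR false = true
[1.1.2] false AND true = false
[1.1] false OR false = false
[1] NOT false = true
[2.1.2] true OR true = true
[2.1] false OR true = true
[2.2.2.1] true → false = false
[2.2.2] NOT false = true
[2.2] false OR true = true
[2] true → true = true
[3.1] true OR false OR true = true
[3.2.1.2] true AND true = true
[3.2.1] false → true (antecedent false ⇒ implication holds) = true
[3.2] NOT true = false
[3] exactly-one(true, false) = true
[root] true AND true AND true = true
Overall: true → admitted

Admitted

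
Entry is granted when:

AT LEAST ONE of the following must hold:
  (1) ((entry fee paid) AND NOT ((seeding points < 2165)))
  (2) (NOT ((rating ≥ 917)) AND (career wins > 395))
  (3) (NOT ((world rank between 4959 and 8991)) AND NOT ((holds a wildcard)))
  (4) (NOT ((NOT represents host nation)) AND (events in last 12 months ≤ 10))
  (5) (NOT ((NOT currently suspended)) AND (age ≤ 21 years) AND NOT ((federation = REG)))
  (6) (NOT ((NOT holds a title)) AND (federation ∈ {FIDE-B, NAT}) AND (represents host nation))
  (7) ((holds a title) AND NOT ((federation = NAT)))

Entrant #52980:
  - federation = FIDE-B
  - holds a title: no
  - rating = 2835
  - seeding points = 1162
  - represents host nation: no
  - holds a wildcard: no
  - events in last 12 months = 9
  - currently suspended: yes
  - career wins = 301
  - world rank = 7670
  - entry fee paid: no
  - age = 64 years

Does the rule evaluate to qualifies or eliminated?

Atomic conditions:
  entry fee paid: no → false
  seeding points < 2165: 1162 < 2165 is true
  rating ≥ 917: 2835 ≥ 917 is true
  career wins > 395: 301 > 395 is false
  world rank between 4959 and 8991: 7670 in [4959, 8991] is true
  holds a wildcard: no → false
  NOT represents host nation: no → true
  events in last 12 months ≤ 10: 9 ≤ 10 is true
  NOT currently suspended: yes → false
  age ≤ 21 years: 64 ≤ 21 is false
  federation = REG: FIDE-B == REG is false
  NOT holds a title: no → true
  federation ∈ {FIDE-B, NAT}: FIDE-B is in the set → true
  represents host nation: no → false
  holds a title: no → false
  federation = NAT: FIDE-B == NAT is false
Combine:
[1.2] NOT true = false
[1] false AND false = false
[2.1] NOT true = false
[2] false AND false = false
[3.1] NOT true = false
[3.2] NOT false = true
[3] false AND true = false
[4.1] NOT true = false
[4] false AND true = false
[5.1] NOT false = true
[5.3] NOT false = true
[5] true AND false AND true = false
[6.1] NOT true = false
[6] false AND true AND false = false
[7.2] NOT false = true
[7] false AND true = false
[root] false OR false OR false OR false OR false OR false OR false = false
Overall: false → eliminated

Eliminated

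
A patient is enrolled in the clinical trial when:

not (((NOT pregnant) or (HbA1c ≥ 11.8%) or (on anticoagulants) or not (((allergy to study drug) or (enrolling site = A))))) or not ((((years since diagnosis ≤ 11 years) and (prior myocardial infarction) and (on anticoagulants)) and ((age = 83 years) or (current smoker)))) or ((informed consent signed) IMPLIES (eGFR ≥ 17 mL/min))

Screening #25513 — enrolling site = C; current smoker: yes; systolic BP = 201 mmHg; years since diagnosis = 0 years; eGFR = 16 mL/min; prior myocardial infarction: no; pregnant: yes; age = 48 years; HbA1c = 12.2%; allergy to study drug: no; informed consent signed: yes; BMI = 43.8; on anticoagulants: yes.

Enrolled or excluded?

Atomic conditions:
  NOT pregnant: yes → false
  HbA1c ≥ 11.8%: 12.2 ≥ 11.8 is true
  on anticoagulants: yes → true
  allergy to study drug: no → false
  enrolling site = A: C == A is false
  years since diagnosis ≤ 11 years: 0 ≤ 11 is true
  prior myocardial infarction: no → false
  age = 83 years: 48 == 83 is false
  current smoker: yes → true
  informed consent signed: yes → true
  eGFR ≥ 17 mL/min: 16 ≥ 17 is false
Combine:
[1.1.4.1] false OR false = false
[1.1.4] NOT false = true
[1.1] false OR true OR true OR true = true
[1] NOT true = false
[2.1.1] true AND false AND true = false
[2.1.2] false OR true = true
[2.1] false AND true = false
[2] NOT false = true
[3] true → false = false
[root] false OR true OR false = true
Overall: true → enrolled

Enrolled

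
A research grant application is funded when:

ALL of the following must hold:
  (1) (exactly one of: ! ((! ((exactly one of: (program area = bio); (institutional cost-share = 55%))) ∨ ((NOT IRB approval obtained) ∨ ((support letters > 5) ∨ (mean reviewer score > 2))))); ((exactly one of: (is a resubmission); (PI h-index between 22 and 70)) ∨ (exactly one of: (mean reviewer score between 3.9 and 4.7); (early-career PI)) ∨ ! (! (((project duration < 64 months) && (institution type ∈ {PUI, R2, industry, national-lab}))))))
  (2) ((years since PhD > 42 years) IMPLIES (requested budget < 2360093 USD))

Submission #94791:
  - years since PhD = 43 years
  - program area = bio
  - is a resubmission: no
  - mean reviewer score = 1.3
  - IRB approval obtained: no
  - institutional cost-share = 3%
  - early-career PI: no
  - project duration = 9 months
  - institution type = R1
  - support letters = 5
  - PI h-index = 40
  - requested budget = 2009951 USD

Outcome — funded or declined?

Funded

Atomic conditions:
  program area = bio: bio == bio is true
  institutional cost-share = 55%: 3 == 55 is false
  NOT IRB approval obtained: no → true
  support letters > 5: 5 > 5 is false
  mean reviewer score > 2: 1.3 > 2 is false
  is a resubmission: no → false
  PI h-index between 22 and 70: 40 in [22, 70] is true
  mean reviewer score between 3.9 and 4.7: 1.3 in [3.9, 4.7] is false
  early-career PI: no → false
  project duration < 64 months: 9 < 64 is true
  institution type ∈ {PUI, R2, industry, national-lab}: R1 is not in the set → false
  years since PhD > 42 years: 43 > 42 is true
  requested budget < 2360093 USD: 2009951 < 2360093 is true
Combine:
[1.1.1.1.1] exactly-one(true, false) = true
[1.1.1.1] NOT true = false
[1.1.1.2.2] false OR false = false
[1.1.1.2] true OR false = true
[1.1.1] false OR true = true
[1.1] NOT true = false
[1.2.1] exactly-one(false, true) = true
[1.2.2] exactly-one(false, false) = false
[1.2.3.1.1] true AND false = false
[1.2.3.1] NOT false = true
[1.2.3] NOT true = false
[1.2] true OR false OR false = true
[1] exactly-one(false, true) = true
[2] true → true = true
[root] true AND true = true
Overall: true → funded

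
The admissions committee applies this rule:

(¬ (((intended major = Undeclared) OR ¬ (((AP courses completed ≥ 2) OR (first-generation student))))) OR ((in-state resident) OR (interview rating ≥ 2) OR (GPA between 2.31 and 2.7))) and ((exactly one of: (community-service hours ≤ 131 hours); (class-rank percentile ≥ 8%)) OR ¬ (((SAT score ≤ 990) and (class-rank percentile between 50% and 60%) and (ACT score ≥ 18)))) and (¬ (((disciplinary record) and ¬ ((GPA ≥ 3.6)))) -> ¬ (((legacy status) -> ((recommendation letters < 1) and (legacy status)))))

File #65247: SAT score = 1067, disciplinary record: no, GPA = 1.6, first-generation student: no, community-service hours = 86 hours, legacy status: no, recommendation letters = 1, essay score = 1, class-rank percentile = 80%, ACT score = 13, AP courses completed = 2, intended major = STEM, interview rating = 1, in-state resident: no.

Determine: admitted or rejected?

Rejected

Atomic conditions:
  intended major = Undeclared: STEM == Undeclared is false
  AP courses completed ≥ 2: 2 ≥ 2 is true
  first-generation student: no → false
  in-state resident: no → false
  interview rating ≥ 2: 1 ≥ 2 is false
  GPA between 2.31 and 2.7: 1.6 in [2.31, 2.7] is false
  community-service hours ≤ 131 hours: 86 ≤ 131 is true
  class-rank percentile ≥ 8%: 80 ≥ 8 is true
  SAT score ≤ 990: 1067 ≤ 990 is false
  class-rank percentile between 50% and 60%: 80 in [50, 60] is false
  ACT score ≥ 18: 13 ≥ 18 is false
  disciplinary record: no → false
  GPA ≥ 3.6: 1.6 ≥ 3.6 is false
  legacy status: no → false
  recommendation letters < 1: 1 < 1 is false
Combine:
[1.1.1.2.1] true OR false = true
[1.1.1.2] NOT true = false
[1.1.1] false OR false = false
[1.1] NOT false = true
[1.2] false OR false OR false = false
[1] true OR false = true
[2.1] exactly-one(true, true) = false
[2.2.1] false AND false AND false = false
[2.2] NOT false = true
[2] false OR true = true
[3.1.1.2] NOT false = true
[3.1.1] false AND true = false
[3.1] NOT false = true
[3.2.1.2] false AND false = false
[3.2.1] false → false (antecedent false ⇒ implication holds) = true
[3.2] NOT true = false
[3] true → false = false
[root] true AND true AND false = false
Overall: false → rejected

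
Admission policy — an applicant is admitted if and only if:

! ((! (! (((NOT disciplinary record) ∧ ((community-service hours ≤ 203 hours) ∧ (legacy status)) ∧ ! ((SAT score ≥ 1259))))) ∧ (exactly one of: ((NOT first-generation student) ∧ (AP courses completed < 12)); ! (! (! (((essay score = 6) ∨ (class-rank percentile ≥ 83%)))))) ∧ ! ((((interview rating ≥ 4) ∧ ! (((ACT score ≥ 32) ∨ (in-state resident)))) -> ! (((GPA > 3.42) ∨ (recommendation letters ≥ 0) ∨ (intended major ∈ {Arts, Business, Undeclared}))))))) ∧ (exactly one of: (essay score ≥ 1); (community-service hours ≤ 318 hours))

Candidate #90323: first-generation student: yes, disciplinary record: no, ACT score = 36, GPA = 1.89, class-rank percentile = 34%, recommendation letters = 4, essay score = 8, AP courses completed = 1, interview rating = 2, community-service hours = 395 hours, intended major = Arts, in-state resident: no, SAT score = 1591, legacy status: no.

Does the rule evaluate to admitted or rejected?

Admitted

Atomic conditions:
  NOT disciplinary record: no → true
  community-service hours ≤ 203 hours: 395 ≤ 203 is false
  legacy status: no → false
  SAT score ≥ 1259: 1591 ≥ 1259 is true
  NOT first-generation student: yes → false
  AP courses completed < 12: 1 < 12 is true
  essay score = 6: 8 == 6 is false
  class-rank percentile ≥ 83%: 34 ≥ 83 is false
  interview rating ≥ 4: 2 ≥ 4 is false
  ACT score ≥ 32: 36 ≥ 32 is true
  in-state resident: no → false
  GPA > 3.42: 1.89 > 3.42 is false
  recommendation letters ≥ 0: 4 ≥ 0 is true
  intended major ∈ {Arts, Business, Undeclared}: Arts is in the set → true
  essay score ≥ 1: 8 ≥ 1 is true
  community-service hours ≤ 318 hours: 395 ≤ 318 is false
Combine:
[1.1.1.1.1.2] false AND false = false
[1.1.1.1.1.3] NOT true = false
[1.1.1.1.1] true AND false AND false = false
[1.1.1.1] NOT false = true
[1.1.1] NOT true = false
[1.1.2.1] false AND true = false
[1.1.2.2.1.1.1] false OR false = false
[1.1.2.2.1.1] NOT false = true
[1.1.2.2.1] NOT true = false
[1.1.2.2] NOT false = true
[1.1.2] exactly-one(false, true) = true
[1.1.3.1.1.2.1] true OR false = true
[1.1.3.1.1.2] NOT true = false
[1.1.3.1.1] false AND false = false
[1.1.3.1.2.1] false OR true OR true = true
[1.1.3.1.2] NOT true = false
[1.1.3.1] false → false (antecedent false ⇒ implication holds) = true
[1.1.3] NOT true = false
[1.1] false AND true AND false = false
[1] NOT false = true
[2] exactly-one(true, false) = true
[root] true AND true = true
Overall: true → admitted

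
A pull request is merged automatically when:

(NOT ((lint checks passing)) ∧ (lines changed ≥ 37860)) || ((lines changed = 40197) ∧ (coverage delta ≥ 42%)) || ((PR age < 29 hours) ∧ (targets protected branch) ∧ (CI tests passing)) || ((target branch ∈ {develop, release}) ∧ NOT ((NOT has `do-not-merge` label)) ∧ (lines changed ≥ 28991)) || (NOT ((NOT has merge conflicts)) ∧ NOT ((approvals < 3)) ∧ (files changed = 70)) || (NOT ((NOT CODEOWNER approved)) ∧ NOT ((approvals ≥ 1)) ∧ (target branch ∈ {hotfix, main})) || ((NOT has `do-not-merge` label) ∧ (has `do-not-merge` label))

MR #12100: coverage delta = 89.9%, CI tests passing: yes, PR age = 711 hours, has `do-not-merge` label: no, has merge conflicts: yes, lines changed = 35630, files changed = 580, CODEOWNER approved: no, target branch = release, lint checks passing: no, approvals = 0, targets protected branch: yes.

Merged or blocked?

Blocked

Atomic conditions:
  lint checks passing: no → false
  lines changed ≥ 37860: 35630 ≥ 37860 is false
  lines changed = 40197: 35630 == 40197 is false
  coverage delta ≥ 42%: 89.9 ≥ 42 is true
  PR age < 29 hours: 711 < 29 is false
  targets protected branch: yes → true
  CI tests passing: yes → true
  target branch ∈ {develop, release}: release is in the set → true
  NOT has `do-not-merge` label: no → true
  lines changed ≥ 28991: 35630 ≥ 28991 is true
  NOT has merge conflicts: yes → false
  approvals < 3: 0 < 3 is true
  files changed = 70: 580 == 70 is false
  NOT CODEOWNER approved: no → true
  approvals ≥ 1: 0 ≥ 1 is false
  target branch ∈ {hotfix, main}: release is not in the set → false
  has `do-not-merge` label: no → false
Combine:
[1.1] NOT false = true
[1] true AND false = false
[2] false AND true = false
[3] false AND true AND true = false
[4.2] NOT true = false
[4] true AND false AND true = false
[5.1] NOT false = true
[5.2] NOT true = false
[5] true AND false AND false = false
[6.1] NOT true = false
[6.2] NOT false = true
[6] false AND true AND false = false
[7] true AND false = false
[root] false OR false OR false OR false OR false OR false OR false = false
Overall: false → blocked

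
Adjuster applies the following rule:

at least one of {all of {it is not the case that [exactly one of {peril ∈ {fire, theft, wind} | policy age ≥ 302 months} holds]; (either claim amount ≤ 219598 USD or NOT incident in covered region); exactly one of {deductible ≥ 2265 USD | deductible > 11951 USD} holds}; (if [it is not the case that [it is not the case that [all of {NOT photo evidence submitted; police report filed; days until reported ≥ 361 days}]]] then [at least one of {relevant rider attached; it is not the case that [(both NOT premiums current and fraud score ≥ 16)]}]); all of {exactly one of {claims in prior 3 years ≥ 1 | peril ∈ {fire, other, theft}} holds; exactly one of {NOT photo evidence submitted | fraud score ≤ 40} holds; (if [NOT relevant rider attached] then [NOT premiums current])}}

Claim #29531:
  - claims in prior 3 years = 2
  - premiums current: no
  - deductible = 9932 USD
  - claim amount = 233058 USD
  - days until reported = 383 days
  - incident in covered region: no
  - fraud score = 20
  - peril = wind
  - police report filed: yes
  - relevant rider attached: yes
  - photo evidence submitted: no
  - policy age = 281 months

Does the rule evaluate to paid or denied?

Atomic conditions:
  peril ∈ {fire, theft, wind}: wind is in the set → true
  policy age ≥ 302 months: 281 ≥ 302 is false
  claim amount ≤ 219598 USD: 233058 ≤ 219598 is false
  NOT incident in covered region: no → true
  deductible ≥ 2265 USD: 9932 ≥ 2265 is true
  deductible > 11951 USD: 9932 > 11951 is false
  NOT photo evidence submitted: no → true
  police report filed: yes → true
  days until reported ≥ 361 days: 383 ≥ 361 is true
  relevant rider attached: yes → true
  NOT premiums current: no → true
  fraud score ≥ 16: 20 ≥ 16 is true
  claims in prior 3 years ≥ 1: 2 ≥ 1 is true
  peril ∈ {fire, other, theft}: wind is not in the set → false
  fraud score ≤ 40: 20 ≤ 40 is true
  NOT relevant rider attached: yes → false
Combine:
[1.1.1] exactly-one(true, false) = true
[1.1] NOT true = false
[1.2] false OR true = true
[1.3] exactly-one(true, false) = true
[1] false AND true AND true = false
[2.1.1.1] true AND true AND true = true
[2.1.1] NOT true = false
[2.1] NOT false = true
[2.2.2.1] true AND true = true
[2.2.2] NOT true = false
[2.2] true OR false = true
[2] true → true = true
[3.1] exactly-one(true, false) = true
[3.2] exactly-one(true, true) = false
[3.3] false → true (antecedent false ⇒ implication holds) = true
[3] true AND false AND true = false
[root] false OR true OR false = true
Overall: true → paid

Paid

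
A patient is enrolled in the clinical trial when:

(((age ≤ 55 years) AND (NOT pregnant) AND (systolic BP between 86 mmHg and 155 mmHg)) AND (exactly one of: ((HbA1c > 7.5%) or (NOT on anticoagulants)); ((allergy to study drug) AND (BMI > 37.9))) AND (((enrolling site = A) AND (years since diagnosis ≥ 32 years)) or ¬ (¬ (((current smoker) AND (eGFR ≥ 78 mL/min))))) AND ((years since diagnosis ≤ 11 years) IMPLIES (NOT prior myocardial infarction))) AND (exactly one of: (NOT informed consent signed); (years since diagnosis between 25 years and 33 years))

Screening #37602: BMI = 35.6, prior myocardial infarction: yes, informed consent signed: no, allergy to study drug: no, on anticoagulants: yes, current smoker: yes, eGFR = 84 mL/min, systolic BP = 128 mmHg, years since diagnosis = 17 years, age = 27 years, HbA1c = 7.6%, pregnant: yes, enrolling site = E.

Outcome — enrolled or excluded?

Excluded

Atomic conditions:
  age ≤ 55 years: 27 ≤ 55 is true
  NOT pregnant: yes → false
  systolic BP between 86 mmHg and 155 mmHg: 128 in [86, 155] is true
  HbA1c > 7.5%: 7.6 > 7.5 is true
  NOT on anticoagulants: yes → false
  allergy to study drug: no → false
  BMI > 37.9: 35.6 > 37.9 is false
  enrolling site = A: E == A is false
  years since diagnosis ≥ 32 years: 17 ≥ 32 is false
  current smoker: yes → true
  eGFR ≥ 78 mL/min: 84 ≥ 78 is true
  years since diagnosis ≤ 11 years: 17 ≤ 11 is false
  NOT prior myocardial infarction: yes → false
  NOT informed consent signed: no → true
  years since diagnosis between 25 years and 33 years: 17 in [25, 33] is false
Combine:
[1.1] true AND false AND true = false
[1.2.1] true OR false = true
[1.2.2] false AND false = false
[1.2] exactly-one(true, false) = true
[1.3.1] false AND false = false
[1.3.2.1.1] true AND true = true
[1.3.2.1] NOT true = false
[1.3.2] NOT false = true
[1.3] false OR true = true
[1.4] false → false (antecedent false ⇒ implication holds) = true
[1] false AND true AND true AND true = false
[2] exactly-one(true, false) = true
[root] false AND true = false
Overall: false → excluded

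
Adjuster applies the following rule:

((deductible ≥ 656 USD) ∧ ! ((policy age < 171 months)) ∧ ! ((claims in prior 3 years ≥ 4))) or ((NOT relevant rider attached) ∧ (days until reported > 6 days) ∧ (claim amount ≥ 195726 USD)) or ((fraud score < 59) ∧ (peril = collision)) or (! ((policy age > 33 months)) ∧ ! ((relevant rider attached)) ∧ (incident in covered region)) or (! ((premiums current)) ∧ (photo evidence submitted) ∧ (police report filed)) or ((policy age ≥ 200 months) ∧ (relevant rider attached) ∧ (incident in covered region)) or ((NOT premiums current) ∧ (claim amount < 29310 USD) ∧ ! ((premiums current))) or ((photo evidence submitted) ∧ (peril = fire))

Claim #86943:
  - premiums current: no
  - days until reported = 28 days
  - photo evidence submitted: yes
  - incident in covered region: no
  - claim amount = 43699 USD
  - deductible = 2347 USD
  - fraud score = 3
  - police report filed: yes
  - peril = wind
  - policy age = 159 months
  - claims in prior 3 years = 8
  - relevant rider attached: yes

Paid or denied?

Paid

Atomic conditions:
  deductible ≥ 656 USD: 2347 ≥ 656 is true
  policy age < 171 months: 159 < 171 is true
  claims in prior 3 years ≥ 4: 8 ≥ 4 is true
  NOT relevant rider attached: yes → false
  days until reported > 6 days: 28 > 6 is true
  claim amount ≥ 195726 USD: 43699 ≥ 195726 is false
  fraud score < 59: 3 < 59 is true
  peril = collision: wind == collision is false
  policy age > 33 months: 159 > 33 is true
  relevant rider attached: yes → true
  incident in covered region: no → false
  premiums current: no → false
  photo evidence submitted: yes → true
  police report filed: yes → true
  policy age ≥ 200 months: 159 ≥ 200 is false
  NOT premiums current: no → true
  claim amount < 29310 USD: 43699 < 29310 is false
  peril = fire: wind == fire is false
Combine:
[1.2] NOT true = false
[1.3] NOT true = false
[1] true AND false AND false = false
[2] false AND true AND false = false
[3] true AND false = false
[4.1] NOT true = false
[4.2] NOT true = false
[4] false AND false AND false = false
[5.1] NOT false = true
[5] true AND true AND true = true
[6] false AND true AND false = false
[7.3] NOT false = true
[7] true AND false AND true = false
[8] true AND false = false
[root] false OR false OR false OR false OR true OR false OR false OR false = true
Overall: true → paid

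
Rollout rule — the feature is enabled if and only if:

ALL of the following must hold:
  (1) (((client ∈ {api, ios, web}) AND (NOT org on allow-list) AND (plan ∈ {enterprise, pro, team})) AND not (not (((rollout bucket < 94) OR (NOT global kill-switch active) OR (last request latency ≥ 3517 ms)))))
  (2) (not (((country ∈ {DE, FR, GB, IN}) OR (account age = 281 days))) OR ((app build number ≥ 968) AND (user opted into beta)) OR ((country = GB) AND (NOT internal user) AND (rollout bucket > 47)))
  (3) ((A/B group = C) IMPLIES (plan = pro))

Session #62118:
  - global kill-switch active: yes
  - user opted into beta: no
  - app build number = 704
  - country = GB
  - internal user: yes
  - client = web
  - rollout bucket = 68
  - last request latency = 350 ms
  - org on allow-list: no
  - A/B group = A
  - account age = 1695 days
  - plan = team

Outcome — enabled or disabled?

Atomic conditions:
  client ∈ {api, ios, web}: web is in the set → true
  NOT org on allow-list: no → true
  plan ∈ {enterprise, pro, team}: team is in the set → true
  rollout bucket < 94: 68 < 94 is true
  NOT global kill-switch active: yes → false
  last request latency ≥ 3517 ms: 350 ≥ 3517 is false
  country ∈ {DE, FR, GB, IN}: GB is in the set → true
  account age = 281 days: 1695 == 281 is false
  app build number ≥ 968: 704 ≥ 968 is false
  user opted into beta: no → false
  country = GB: GB == GB is true
  NOT internal user: yes → false
  rollout bucket > 47: 68 > 47 is true
  A/B group = C: A == C is false
  plan = pro: team == pro is false
Combine:
[1.1] true AND true AND true = true
[1.2.1.1] true OR false OR false = true
[1.2.1] NOT true = false
[1.2] NOT false = true
[1] true AND true = true
[2.1.1] true OR false = true
[2.1] NOT true = false
[2.2] false AND false = false
[2.3] true AND false AND true = false
[2] false OR false OR false = false
[3] false → false (antecedent false ⇒ implication holds) = true
[root] true AND false AND true = false
Overall: false → disabled

Disabled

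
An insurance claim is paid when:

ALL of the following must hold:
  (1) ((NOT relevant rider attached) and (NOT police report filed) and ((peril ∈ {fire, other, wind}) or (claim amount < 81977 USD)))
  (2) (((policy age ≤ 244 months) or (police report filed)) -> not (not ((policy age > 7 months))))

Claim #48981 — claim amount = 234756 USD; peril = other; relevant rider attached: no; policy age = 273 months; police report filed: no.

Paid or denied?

Atomic conditions:
  NOT relevant rider attached: no → true
  NOT police report filed: no → true
  peril ∈ {fire, other, wind}: other is in the set → true
  claim amount < 81977 USD: 234756 < 81977 is false
  policy age ≤ 244 months: 273 ≤ 244 is false
  police report filed: no → false
  policy age > 7 months: 273 > 7 is true
Combine:
[1.3] true OR false = true
[1] true AND true AND true = true
[2.1] false OR false = false
[2.2.1] NOT true = false
[2.2] NOT false = true
[2] false → true (antecedent false ⇒ implication holds) = true
[root] true AND true = true
Overall: true → paid

Paid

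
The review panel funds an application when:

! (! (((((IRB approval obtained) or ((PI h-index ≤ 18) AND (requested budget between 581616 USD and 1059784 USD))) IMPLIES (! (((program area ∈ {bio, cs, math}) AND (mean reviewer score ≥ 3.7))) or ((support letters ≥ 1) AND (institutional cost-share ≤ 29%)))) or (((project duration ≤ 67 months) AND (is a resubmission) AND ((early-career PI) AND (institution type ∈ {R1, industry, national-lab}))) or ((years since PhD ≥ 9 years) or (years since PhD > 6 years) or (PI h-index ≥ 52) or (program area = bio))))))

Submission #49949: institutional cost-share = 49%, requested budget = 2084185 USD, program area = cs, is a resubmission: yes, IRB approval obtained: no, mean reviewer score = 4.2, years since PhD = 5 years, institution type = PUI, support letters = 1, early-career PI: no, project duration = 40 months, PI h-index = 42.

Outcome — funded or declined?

Atomic conditions:
  IRB approval obtained: no → false
  PI h-index ≤ 18: 42 ≤ 18 is false
  requested budget between 581616 USD and 1059784 USD: 2084185 in [581616, 1059784] is false
  program area ∈ {bio, cs, math}: cs is in the set → true
  mean reviewer score ≥ 3.7: 4.2 ≥ 3.7 is true
  support letters ≥ 1: 1 ≥ 1 is true
  institutional cost-share ≤ 29%: 49 ≤ 29 is false
  project duration ≤ 67 months: 40 ≤ 67 is true
  is a resubmission: yes → true
  early-career PI: no → false
  institution type ∈ {R1, industry, national-lab}: PUI is not in the set → false
  years since PhD ≥ 9 years: 5 ≥ 9 is false
  years since PhD > 6 years: 5 > 6 is false
  PI h-index ≥ 52: 42 ≥ 52 is false
  program area = bio: cs == bio is false
Combine:
[1.1.1.1.2] false AND false = false
[1.1.1.1] false OR false = false
[1.1.1.2.1.1] true AND true = true
[1.1.1.2.1] NOT true = false
[1.1.1.2.2] true AND false = false
[1.1.1.2] false OR false = false
[1.1.1] false → false (antecedent false ⇒ implication holds) = true
[1.1.2.1.3] false AND false = false
[1.1.2.1] true AND true AND false = false
[1.1.2.2] false OR false OR false OR false = false
[1.1.2] false OR false = false
[1.1] true OR false = true
[1] NOT true = false
[root] NOT false = true
Overall: true → funded

Funded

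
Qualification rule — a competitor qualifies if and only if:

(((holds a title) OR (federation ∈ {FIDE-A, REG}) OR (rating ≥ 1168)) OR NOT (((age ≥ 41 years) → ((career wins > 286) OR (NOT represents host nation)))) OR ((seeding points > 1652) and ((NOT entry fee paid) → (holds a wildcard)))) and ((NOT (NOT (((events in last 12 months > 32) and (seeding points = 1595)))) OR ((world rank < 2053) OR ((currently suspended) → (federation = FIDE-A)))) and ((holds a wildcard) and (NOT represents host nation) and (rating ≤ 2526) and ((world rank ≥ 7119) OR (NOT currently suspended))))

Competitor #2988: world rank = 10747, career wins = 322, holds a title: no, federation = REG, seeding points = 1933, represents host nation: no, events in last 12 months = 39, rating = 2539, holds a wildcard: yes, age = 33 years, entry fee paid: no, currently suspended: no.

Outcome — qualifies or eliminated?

Atomic conditions:
  holds a title: no → false
  federation ∈ {FIDE-A, REG}: REG is in the set → true
  rating ≥ 1168: 2539 ≥ 1168 is true
  age ≥ 41 years: 33 ≥ 41 is false
  career wins > 286: 322 > 286 is true
  NOT represents host nation: no → true
  seeding points > 1652: 1933 > 1652 is true
  NOT entry fee paid: no → true
  holds a wildcard: yes → true
  events in last 12 months > 32: 39 > 32 is true
  seeding points = 1595: 1933 == 1595 is false
  world rank < 2053: 10747 < 2053 is false
  currently suspended: no → false
  federation = FIDE-A: REG == FIDE-A is false
  rating ≤ 2526: 2539 ≤ 2526 is false
  world rank ≥ 7119: 10747 ≥ 7119 is true
  NOT currently suspended: no → true
Combine:
[1.1] false OR true OR true = true
[1.2.1.2] true OR true = true
[1.2.1] false → true (antecedent false ⇒ implication holds) = true
[1.2] NOT true = false
[1.3.2] true → true = true
[1.3] true AND true = true
[1] true OR false OR true = true
[2.1.1.1.1] true AND false = false
[2.1.1.1] NOT false = true
[2.1.1] NOT true = false
[2.1.2.2] false → false (antecedent false ⇒ implication holds) = true
[2.1.2] false OR true = true
[2.1] false OR true = true
[2.2.4] true OR true = true
[2.2] true AND true AND false AND true = false
[2] true AND false = false
[root] true AND false = false
Overall: false → eliminated

Eliminated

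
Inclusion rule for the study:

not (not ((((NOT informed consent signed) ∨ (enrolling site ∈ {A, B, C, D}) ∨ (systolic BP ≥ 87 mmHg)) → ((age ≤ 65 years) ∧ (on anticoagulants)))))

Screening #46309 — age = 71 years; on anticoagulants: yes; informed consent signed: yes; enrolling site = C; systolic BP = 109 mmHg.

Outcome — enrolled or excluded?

Atomic conditions:
  NOT informed consent signed: yes → false
  enrolling site ∈ {A, B, C, D}: C is in the set → true
  systolic BP ≥ 87 mmHg: 109 ≥ 87 is true
  age ≤ 65 years: 71 ≤ 65 is false
  on anticoagulants: yes → true
Combine:
[1.1.1] false OR true OR true = true
[1.1.2] false AND true = false
[1.1] true → false = false
[1] NOT false = true
[root] NOT true = false
Overall: false → excluded

Excluded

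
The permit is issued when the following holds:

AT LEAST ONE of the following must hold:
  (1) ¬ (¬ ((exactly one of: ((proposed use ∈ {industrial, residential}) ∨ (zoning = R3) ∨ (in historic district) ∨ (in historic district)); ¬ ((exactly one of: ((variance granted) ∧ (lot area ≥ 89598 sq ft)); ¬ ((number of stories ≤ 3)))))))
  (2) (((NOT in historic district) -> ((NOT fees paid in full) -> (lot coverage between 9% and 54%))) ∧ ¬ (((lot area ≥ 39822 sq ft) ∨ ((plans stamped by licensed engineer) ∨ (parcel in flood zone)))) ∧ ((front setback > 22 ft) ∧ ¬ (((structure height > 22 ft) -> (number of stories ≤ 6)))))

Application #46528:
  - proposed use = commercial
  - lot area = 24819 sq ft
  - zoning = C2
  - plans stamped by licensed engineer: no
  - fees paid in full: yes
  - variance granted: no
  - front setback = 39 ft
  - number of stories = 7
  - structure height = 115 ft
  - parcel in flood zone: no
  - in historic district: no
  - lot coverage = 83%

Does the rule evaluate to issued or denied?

Atomic conditions:
  proposed use ∈ {industrial, residential}: commercial is not in the set → false
  zoning = R3: C2 == R3 is false
  in historic district: no → false
  variance granted: no → false
  lot area ≥ 89598 sq ft: 24819 ≥ 89598 is false
  number of stories ≤ 3: 7 ≤ 3 is false
  NOT in historic district: no → true
  NOT fees paid in full: yes → false
  lot coverage between 9% and 54%: 83 in [9, 54] is false
  lot area ≥ 39822 sq ft: 24819 ≥ 39822 is false
  plans stamped by licensed engineer: no → false
  parcel in flood zone: no → false
  front setback > 22 ft: 39 > 22 is true
  structure height > 22 ft: 115 > 22 is true
  number of stories ≤ 6: 7 ≤ 6 is false
Combine:
[1.1.1.1] false OR false OR false OR false = false
[1.1.1.2.1.1] false AND false = false
[1.1.1.2.1.2] NOT false = true
[1.1.1.2.1] exactly-one(false, true) = true
[1.1.1.2] NOT true = false
[1.1.1] exactly-one(false, false) = false
[1.1] NOT false = true
[1] NOT true = false
[2.1.2] false → false (antecedent false ⇒ implication holds) = true
[2.1] true → true = true
[2.2.1.2] false OR false = false
[2.2.1] false OR false = false
[2.2] NOT false = true
[2.3.2.1] true → false = false
[2.3.2] NOT false = true
[2.3] true AND true = true
[2] true AND true AND true = true
[root] false OR true = true
Overall: true → issued

Issued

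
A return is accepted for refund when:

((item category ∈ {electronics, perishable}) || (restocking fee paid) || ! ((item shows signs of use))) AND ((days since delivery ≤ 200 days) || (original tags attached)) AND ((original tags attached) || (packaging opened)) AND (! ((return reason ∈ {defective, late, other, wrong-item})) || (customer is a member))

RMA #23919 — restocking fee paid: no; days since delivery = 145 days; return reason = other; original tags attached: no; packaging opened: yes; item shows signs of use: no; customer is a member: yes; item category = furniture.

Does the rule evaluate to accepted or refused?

Atomic conditions:
  item category ∈ {electronics, perishable}: furniture is not in the set → false
  restocking fee paid: no → false
  item shows signs of use: no → false
  days since delivery ≤ 200 days: 145 ≤ 200 is true
  original tags attached: no → false
  packaging opened: yes → true
  return reason ∈ {defective, late, other, wrong-item}: other is in the set → true
  customer is a member: yes → true
Combine:
[1.3] NOT false = true
[1] false OR false OR true = true
[2] true OR false = true
[3] false OR true = true
[4.1] NOT true = false
[4] false OR true = true
[root] true AND true AND true AND true = true
Overall: true → accepted

Accepted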